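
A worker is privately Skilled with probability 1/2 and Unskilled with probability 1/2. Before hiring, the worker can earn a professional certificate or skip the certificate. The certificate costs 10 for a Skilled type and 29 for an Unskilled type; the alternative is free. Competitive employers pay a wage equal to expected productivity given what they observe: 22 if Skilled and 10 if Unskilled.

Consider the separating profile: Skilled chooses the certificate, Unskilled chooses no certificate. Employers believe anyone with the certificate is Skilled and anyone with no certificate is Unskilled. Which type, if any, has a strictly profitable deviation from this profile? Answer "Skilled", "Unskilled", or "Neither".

The certificate pays 22; no certificate pays 10.
Skilled: assigned the certificate, nets 22 − 10 = 12; deviating to no certificate nets 10.
Unskilled: assigned no certificate, nets 10; deviating to the certificate nets 22 − 29 = -7.
Both types strictly prefer their assigned action; no profitable deviation.

Neither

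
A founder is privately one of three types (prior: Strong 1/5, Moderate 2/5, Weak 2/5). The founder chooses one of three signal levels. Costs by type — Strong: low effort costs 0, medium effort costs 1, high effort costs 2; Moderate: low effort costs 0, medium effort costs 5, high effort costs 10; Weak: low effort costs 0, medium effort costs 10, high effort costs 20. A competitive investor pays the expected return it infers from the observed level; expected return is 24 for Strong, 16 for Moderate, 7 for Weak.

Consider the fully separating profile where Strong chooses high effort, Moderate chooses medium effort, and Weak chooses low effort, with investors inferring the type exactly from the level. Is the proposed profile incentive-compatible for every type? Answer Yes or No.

Separating valuations: high effort → 24, medium effort → 16, low effort → 7.
Strong (assigned high effort): low effort: 7 − 0 = 7; medium effort: 16 − 1 = 15; high effort: 24 − 2 = 22. Strong stays.
Moderate (assigned medium effort): low effort: 7 − 0 = 7; medium effort: 16 − 5 = 11; high effort: 24 − 10 = 14. Moderate prefers high effort.
Weak (assigned low effort): low effort: 7 − 0 = 7; medium effort: 16 − 10 = 6; high effort: 24 − 20 = 4. Weak stays.
At least one type deviates; the separating profile fails.

No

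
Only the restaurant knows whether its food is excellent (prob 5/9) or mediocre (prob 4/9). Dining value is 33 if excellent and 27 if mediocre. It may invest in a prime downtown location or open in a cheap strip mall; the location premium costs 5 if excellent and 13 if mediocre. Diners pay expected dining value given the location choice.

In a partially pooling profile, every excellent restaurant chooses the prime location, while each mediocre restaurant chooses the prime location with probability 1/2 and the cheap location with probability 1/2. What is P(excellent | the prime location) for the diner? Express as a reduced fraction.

P(the prime location) = (5/9)·1 + (4/9)·(1/2) = 7/9.
By Bayes' rule, P(excellent | the prime location) = (5/9) / (7/9) = 5/7.

5/7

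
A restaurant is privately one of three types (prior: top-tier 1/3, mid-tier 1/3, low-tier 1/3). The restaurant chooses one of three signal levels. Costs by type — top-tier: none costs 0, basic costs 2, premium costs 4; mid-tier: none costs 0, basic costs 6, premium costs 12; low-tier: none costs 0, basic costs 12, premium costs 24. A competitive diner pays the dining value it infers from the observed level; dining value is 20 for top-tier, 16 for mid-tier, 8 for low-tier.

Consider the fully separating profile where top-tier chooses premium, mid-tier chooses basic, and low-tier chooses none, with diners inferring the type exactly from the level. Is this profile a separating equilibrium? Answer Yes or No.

Yes

Separating price premiums: premium → 20, basic → 16, none → 8.
top-tier (assigned premium): none: 8 − 0 = 8; basic: 16 − 2 = 14; premium: 20 − 4 = 16. top-tier stays.
mid-tier (assigned basic): none: 8 − 0 = 8; basic: 16 − 6 = 10; premium: 20 − 12 = 8. mid-tier stays.
low-tier (assigned none): none: 8 − 0 = 8; basic: 16 − 12 = 4; premium: 20 − 24 = -4. low-tier stays.
Every type prefers its assigned level; separation holds.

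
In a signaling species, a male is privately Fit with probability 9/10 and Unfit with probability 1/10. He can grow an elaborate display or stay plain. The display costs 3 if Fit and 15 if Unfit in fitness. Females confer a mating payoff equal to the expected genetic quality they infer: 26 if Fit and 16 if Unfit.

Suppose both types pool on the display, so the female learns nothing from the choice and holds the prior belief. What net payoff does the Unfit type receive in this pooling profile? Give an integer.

Pooled mating payoff = 9/10·26 + 1/10·16 = 25.
Unfit pays cost 15 for the display, so net payoff = 25 − 15 = 10.

10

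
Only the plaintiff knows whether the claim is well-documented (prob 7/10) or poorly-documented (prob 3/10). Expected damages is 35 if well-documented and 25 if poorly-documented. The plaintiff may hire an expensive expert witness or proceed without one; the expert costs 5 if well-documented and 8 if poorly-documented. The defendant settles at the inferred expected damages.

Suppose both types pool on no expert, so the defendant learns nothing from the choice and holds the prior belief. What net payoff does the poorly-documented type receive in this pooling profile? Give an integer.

Pooled settlement = 7/10·35 + 3/10·25 = 32.
poorly-documented pays no cost for no expert, so net payoff = 32.

32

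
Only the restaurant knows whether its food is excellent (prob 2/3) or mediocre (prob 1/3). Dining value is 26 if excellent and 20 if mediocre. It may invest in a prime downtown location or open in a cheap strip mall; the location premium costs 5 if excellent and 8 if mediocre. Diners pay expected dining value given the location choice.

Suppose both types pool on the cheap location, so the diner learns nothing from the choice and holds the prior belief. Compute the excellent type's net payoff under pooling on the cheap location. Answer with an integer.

24

Pooled price premium = 2/3·26 + 1/3·20 = 24.
excellent pays no cost for the cheap location, so net payoff = 24.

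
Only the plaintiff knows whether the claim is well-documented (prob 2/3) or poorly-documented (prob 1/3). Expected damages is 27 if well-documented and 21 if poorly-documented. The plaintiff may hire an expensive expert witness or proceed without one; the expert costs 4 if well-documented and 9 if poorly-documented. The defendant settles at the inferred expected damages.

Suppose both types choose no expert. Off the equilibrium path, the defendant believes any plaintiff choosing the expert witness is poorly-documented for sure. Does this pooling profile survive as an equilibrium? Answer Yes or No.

Yes

On path, the defendant holds the prior and pays 2/3·27 + 1/3·21 = 25. Off path (the expert witness), believing poorly-documented, it pays 21.
well-documented: no expert nets 25; the expert witness nets 21 − 4 = 17. well-documented stays.
poorly-documented: no expert nets 25; the expert witness nets 21 − 9 = 12. poorly-documented stays.
No type deviates, so pooling is sustained.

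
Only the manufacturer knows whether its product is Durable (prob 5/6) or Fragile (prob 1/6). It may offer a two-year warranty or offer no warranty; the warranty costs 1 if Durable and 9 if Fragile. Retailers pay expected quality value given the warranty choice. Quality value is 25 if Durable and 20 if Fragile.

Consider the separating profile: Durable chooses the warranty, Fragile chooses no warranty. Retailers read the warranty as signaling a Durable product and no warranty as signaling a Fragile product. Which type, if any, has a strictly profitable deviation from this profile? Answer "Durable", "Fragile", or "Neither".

The warranty pays 25; no warranty pays 20.
Durable: assigned the warranty, nets 25 − 1 = 24; deviating to no warranty nets 20.
Fragile: assigned no warranty, nets 20; deviating to the warranty nets 25 − 9 = 16.
Both types strictly prefer their assigned action; no profitable deviation.

Neither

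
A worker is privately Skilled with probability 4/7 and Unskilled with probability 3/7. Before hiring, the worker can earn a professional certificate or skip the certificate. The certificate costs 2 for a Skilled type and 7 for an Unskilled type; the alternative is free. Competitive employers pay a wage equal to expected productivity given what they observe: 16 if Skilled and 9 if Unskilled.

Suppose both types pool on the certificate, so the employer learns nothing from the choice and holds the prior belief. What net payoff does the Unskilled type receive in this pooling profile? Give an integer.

6

Pooled wage = 4/7·16 + 3/7·9 = 13.
Unskilled pays cost 7 for the certificate, so net payoff = 13 − 7 = 6.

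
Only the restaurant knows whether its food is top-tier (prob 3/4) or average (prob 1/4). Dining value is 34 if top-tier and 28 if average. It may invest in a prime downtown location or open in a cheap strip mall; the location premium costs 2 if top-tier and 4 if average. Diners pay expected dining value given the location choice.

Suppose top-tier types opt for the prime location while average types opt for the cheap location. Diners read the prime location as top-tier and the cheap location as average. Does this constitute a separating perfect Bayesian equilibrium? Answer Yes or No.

Under these beliefs, the prime location earns price premium 34 and the cheap location earns price premium 28.
top-tier: the prime location nets 34 − 2 = 32; the cheap location nets 28. top-tier prefers the prime location.
average: the prime location nets 34 − 4 = 30; the cheap location nets 28. average would deviate to the prime location.
average has a profitable deviation, so the profile is not an equilibrium.

No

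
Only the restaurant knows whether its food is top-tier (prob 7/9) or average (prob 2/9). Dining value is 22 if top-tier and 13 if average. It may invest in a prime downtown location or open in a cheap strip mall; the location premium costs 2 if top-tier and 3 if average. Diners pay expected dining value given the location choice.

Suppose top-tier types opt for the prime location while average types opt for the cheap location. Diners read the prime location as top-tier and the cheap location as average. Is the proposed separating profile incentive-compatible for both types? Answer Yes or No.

Under these beliefs, the prime location earns price premium 22 and the cheap location earns price premium 13.
top-tier: the prime location nets 22 − 2 = 20; the cheap location nets 13. top-tier prefers the prime location.
average: the prime location nets 22 − 3 = 19; the cheap location nets 13. average would deviate to the prime location.
average has a profitable deviation, so the profile is not an equilibrium.

No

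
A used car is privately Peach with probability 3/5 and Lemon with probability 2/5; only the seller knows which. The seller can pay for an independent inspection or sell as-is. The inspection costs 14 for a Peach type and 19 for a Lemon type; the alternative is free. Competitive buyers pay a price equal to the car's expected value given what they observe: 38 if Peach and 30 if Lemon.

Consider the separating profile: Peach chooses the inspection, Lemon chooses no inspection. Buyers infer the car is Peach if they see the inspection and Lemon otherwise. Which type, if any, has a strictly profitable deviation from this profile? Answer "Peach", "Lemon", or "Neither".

The inspection pays 38; no inspection pays 30.
Peach: assigned the inspection, nets 38 − 14 = 24; deviating to no inspection nets 30.
Lemon: assigned no inspection, nets 30; deviating to the inspection nets 38 − 19 = 19.
The Peach type gains 6 by deviating.

Peach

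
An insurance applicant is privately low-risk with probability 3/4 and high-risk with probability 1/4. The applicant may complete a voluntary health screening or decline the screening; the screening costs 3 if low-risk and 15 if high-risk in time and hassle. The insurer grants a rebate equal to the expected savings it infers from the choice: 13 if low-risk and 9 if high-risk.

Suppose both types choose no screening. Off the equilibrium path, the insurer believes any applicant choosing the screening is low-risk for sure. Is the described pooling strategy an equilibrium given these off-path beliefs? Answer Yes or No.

On path, the insurer holds the prior and pays 3/4·13 + 1/4·9 = 12. Off path (the screening), believing low-risk, it pays 13.
low-risk: no screening nets 12; the screening nets 13 − 3 = 10. low-risk stays.
high-risk: no screening nets 12; the screening nets 13 − 15 = -2. high-risk stays.
No type deviates, so pooling is sustained.

Yes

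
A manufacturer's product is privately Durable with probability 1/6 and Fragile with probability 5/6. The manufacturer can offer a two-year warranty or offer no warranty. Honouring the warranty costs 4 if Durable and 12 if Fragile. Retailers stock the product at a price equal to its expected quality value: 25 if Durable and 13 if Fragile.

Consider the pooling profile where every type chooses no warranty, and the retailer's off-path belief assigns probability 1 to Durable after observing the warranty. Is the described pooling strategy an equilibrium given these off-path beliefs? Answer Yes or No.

On path, the retailer holds the prior and pays 1/6·25 + 5/6·13 = 15. Off path (the warranty), believing Durable, it pays 25.
Durable: no warranty nets 15; the warranty nets 25 − 4 = 21. Durable would deviate.
Fragile: no warranty nets 15; the warranty nets 25 − 12 = 13. Fragile stays.
A type deviates, so pooling fails.

No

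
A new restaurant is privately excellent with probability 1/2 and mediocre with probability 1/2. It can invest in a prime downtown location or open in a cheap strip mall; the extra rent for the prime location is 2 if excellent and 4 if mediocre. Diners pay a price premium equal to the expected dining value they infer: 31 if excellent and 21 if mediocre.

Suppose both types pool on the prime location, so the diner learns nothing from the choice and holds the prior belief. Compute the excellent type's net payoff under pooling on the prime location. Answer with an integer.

24

Pooled price premium = 1/2·31 + 1/2·21 = 26.
excellent pays cost 2 for the prime location, so net payoff = 26 − 2 = 24.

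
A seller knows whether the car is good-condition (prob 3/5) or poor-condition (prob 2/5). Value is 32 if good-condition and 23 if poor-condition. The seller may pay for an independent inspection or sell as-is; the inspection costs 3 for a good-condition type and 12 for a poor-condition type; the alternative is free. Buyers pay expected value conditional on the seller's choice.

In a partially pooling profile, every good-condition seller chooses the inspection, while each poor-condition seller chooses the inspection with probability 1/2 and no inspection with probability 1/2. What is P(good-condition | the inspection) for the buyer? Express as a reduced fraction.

P(the inspection) = (3/5)·1 + (2/5)·(1/2) = 4/5.
By Bayes' rule, P(good-condition | the inspection) = (3/5) / (4/5) = 3/4.

3/4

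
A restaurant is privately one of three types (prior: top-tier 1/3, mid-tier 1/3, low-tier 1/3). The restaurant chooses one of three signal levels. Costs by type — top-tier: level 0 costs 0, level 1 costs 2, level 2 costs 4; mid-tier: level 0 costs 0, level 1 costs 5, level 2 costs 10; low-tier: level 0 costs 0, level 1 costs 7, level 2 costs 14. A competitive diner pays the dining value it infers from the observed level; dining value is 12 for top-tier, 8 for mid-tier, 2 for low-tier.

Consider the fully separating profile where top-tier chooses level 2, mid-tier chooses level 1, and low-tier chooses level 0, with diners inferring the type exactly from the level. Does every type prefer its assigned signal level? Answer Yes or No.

Separating price premiums: level 2 → 12, level 1 → 8, level 0 → 2.
top-tier (assigned level 2): level 0: 2 − 0 = 2; level 1: 8 − 2 = 6; level 2: 12 − 4 = 8. top-tier stays.
mid-tier (assigned level 1): level 0: 2 − 0 = 2; level 1: 8 − 5 = 3; level 2: 12 − 10 = 2. mid-tier stays.
low-tier (assigned level 0): level 0: 2 − 0 = 2; level 1: 8 − 7 = 1; level 2: 12 − 14 = -2. low-tier stays.
Every type prefers its assigned level; separation holds.

Yes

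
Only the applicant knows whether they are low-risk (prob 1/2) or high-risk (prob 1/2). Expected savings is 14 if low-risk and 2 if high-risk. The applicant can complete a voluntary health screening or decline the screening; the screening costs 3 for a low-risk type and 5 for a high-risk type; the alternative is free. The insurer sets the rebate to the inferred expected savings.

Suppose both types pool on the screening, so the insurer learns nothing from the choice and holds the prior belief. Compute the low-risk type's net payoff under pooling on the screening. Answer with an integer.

5

Pooled rebate = 1/2·14 + 1/2·2 = 8.
low-risk pays cost 3 for the screening, so net payoff = 8 − 3 = 5.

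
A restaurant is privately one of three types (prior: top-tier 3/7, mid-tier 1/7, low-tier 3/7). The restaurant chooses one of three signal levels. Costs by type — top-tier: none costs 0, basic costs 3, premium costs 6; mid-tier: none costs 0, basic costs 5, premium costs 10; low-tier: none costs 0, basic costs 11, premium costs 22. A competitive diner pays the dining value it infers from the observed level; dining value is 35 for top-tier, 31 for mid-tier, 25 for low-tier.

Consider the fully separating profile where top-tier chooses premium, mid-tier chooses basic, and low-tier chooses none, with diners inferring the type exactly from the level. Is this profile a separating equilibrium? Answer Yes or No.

Yes

Separating price premiums: premium → 35, basic → 31, none → 25.
top-tier (assigned premium): none: 25 − 0 = 25; basic: 31 − 3 = 28; premium: 35 − 6 = 29. top-tier stays.
mid-tier (assigned basic): none: 25 − 0 = 25; basic: 31 − 5 = 26; premium: 35 − 10 = 25. mid-tier stays.
low-tier (assigned none): none: 25 − 0 = 25; basic: 31 − 11 = 20; premium: 35 − 22 = 13. low-tier stays.
Every type prefers its assigned level; separation holds.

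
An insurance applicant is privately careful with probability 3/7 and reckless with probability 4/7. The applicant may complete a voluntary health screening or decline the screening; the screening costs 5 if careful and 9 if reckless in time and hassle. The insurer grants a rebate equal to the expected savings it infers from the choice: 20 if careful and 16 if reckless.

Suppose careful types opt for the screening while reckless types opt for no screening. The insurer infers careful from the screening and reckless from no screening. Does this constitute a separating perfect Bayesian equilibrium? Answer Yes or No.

No

Under these beliefs, the screening earns rebate 20 and no screening earns rebate 16.
careful: the screening nets 20 − 5 = 15; no screening nets 16. careful would deviate to no screening.
reckless: the screening nets 20 − 9 = 11; no screening nets 16. reckless prefers no screening.
careful has a profitable deviation, so the profile is not an equilibrium.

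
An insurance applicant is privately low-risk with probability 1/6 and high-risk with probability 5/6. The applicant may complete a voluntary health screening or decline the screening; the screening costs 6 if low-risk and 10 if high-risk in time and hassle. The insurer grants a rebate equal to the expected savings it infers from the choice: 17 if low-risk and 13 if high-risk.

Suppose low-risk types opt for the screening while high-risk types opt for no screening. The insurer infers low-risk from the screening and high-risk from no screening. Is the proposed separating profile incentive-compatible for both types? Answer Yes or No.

Under these beliefs, the screening earns rebate 17 and no screening earns rebate 13.
low-risk: the screening nets 17 − 6 = 11; no screening nets 13. low-risk would deviate to no screening.
high-risk: the screening nets 17 − 10 = 7; no screening nets 13. high-risk prefers no screening.
low-risk has a profitable deviation, so the profile is not an equilibrium.

No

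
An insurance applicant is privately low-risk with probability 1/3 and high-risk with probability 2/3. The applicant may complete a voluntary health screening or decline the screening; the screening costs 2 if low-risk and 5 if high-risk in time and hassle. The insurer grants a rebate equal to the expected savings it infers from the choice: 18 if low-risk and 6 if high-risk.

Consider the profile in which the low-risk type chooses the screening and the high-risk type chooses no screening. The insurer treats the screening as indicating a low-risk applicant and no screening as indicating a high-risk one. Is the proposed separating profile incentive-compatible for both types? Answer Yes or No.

No

Under these beliefs, the screening earns rebate 18 and no screening earns rebate 6.
low-risk: the screening nets 18 − 2 = 16; no screening nets 6. low-risk prefers the screening.
high-risk: the screening nets 18 − 5 = 13; no screening nets 6. high-risk would deviate to the screening.
high-risk has a profitable deviation, so the profile is not an equilibrium.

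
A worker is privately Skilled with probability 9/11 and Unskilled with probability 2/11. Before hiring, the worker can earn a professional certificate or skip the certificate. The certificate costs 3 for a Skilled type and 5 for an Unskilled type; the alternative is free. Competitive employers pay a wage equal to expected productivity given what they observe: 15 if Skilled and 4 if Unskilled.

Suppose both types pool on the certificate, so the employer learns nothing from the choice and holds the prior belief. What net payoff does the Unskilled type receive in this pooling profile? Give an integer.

8

Pooled wage = 9/11·15 + 2/11·4 = 13.
Unskilled pays cost 5 for the certificate, so net payoff = 13 − 5 = 8.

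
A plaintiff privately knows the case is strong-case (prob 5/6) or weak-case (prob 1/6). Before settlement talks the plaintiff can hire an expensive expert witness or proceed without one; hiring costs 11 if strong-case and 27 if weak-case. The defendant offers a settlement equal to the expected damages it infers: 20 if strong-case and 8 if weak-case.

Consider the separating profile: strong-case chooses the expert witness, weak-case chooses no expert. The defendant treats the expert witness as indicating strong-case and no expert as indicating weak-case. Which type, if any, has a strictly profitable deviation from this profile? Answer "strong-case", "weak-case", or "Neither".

Neither

The expert witness pays 20; no expert pays 8.
strong-case: assigned the expert witness, nets 20 − 11 = 9; deviating to no expert nets 8.
weak-case: assigned no expert, nets 8; deviating to the expert witness nets 20 − 27 = -7.
Both types strictly prefer their assigned action; no profitable deviation.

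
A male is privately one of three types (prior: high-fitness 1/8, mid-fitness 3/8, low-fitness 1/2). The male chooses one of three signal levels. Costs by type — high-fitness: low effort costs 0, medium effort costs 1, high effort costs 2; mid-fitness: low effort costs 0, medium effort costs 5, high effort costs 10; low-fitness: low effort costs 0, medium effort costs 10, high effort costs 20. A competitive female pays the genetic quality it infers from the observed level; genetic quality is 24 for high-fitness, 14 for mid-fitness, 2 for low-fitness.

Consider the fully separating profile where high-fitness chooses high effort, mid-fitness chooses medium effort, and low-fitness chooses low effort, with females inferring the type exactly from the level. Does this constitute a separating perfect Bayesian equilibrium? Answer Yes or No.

No

Separating mating payoffs: high effort → 24, medium effort → 14, low effort → 2.
high-fitness (assigned high effort): low effort: 2 − 0 = 2; medium effort: 14 − 1 = 13; high effort: 24 − 2 = 22. high-fitness stays.
mid-fitness (assigned medium effort): low effort: 2 − 0 = 2; medium effort: 14 − 5 = 9; high effort: 24 − 10 = 14. mid-fitness prefers high effort.
low-fitness (assigned low effort): low effort: 2 − 0 = 2; medium effort: 14 − 10 = 4; high effort: 24 − 20 = 4. low-fitness prefers medium effort.
At least one type deviates; the separating profile fails.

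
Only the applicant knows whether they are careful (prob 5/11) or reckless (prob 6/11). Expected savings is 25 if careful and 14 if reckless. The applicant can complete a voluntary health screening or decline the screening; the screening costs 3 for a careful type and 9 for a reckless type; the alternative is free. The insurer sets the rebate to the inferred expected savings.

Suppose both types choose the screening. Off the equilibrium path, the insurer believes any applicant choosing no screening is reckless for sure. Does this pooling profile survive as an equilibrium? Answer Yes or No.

On path, the insurer holds the prior and pays 5/11·25 + 6/11·14 = 19. Off path (no screening), believing reckless, it pays 14.
careful: the screening nets 19 − 3 = 16; no screening nets 14. careful stays.
reckless: the screening nets 19 − 9 = 10; no screening nets 14. reckless would deviate.
A type deviates, so pooling fails.

No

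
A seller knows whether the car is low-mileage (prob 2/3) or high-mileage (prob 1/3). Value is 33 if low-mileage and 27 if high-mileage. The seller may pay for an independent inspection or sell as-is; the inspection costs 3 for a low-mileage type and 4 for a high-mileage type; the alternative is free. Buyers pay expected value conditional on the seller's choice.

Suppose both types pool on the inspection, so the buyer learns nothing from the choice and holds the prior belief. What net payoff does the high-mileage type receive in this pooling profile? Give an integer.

Pooled price = 2/3·33 + 1/3·27 = 31.
high-mileage pays cost 4 for the inspection, so net payoff = 31 − 4 = 27.

27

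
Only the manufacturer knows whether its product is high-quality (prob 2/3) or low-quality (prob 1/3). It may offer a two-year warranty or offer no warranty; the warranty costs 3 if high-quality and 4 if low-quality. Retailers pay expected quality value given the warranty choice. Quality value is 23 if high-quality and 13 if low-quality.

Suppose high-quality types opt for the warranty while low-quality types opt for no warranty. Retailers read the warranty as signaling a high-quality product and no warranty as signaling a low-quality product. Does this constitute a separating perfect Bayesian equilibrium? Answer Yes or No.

Under these beliefs, the warranty earns price 23 and no warranty earns price 13.
high-quality: the warranty nets 23 − 3 = 20; no warranty nets 13. high-quality prefers the warranty.
low-quality: the warranty nets 23 − 4 = 19; no warranty nets 13. low-quality would deviate to the warranty.
low-quality has a profitable deviation, so the profile is not an equilibrium.

No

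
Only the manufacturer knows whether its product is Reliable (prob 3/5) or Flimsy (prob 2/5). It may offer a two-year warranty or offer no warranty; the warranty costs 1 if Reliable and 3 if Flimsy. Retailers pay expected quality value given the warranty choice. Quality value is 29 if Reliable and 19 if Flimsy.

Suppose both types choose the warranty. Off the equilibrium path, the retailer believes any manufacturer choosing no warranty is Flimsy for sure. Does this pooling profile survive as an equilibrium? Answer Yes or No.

Yes

On path, the retailer holds the prior and pays 3/5·29 + 2/5·19 = 25. Off path (no warranty), believing Flimsy, it pays 19.
Reliable: the warranty nets 25 − 1 = 24; no warranty nets 19. Reliable stays.
Flimsy: the warranty nets 25 − 3 = 22; no warranty nets 19. Flimsy stays.
No type deviates, so pooling is sustained.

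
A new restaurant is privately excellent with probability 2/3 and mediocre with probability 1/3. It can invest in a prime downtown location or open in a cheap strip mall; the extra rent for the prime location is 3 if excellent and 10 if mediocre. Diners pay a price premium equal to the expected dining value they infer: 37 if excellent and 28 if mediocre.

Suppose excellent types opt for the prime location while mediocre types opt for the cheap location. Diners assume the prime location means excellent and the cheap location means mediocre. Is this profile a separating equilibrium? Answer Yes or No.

Under these beliefs, the prime location earns price premium 37 and the cheap location earns price premium 28.
excellent: the prime location nets 37 − 3 = 34; the cheap location nets 28. excellent prefers the prime location.
mediocre: the prime location nets 37 − 10 = 27; the cheap location nets 28. mediocre prefers the cheap location.
Neither type deviates, so the separating profile is an equilibrium.

Yes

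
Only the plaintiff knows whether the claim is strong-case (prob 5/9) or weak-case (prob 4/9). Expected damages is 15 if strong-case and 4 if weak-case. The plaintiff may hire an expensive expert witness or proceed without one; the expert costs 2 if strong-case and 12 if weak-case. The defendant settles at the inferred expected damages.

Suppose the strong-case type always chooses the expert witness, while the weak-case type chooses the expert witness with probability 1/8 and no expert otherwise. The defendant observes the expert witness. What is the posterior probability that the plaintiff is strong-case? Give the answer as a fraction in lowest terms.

P(the expert witness) = (5/9)·1 + (4/9)·(1/8) = 11/18.
By Bayes' rule, P(strong-case | the expert witness) = (5/9) / (11/18) = 10/11.

10/11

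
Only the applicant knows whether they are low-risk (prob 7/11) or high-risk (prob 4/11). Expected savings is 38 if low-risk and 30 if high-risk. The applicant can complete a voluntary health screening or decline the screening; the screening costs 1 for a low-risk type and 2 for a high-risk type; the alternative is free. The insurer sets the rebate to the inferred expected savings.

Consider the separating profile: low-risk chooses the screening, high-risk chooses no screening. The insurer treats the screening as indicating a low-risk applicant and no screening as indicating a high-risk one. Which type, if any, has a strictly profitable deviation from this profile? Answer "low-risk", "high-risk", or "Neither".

The screening pays 38; no screening pays 30.
low-risk: assigned the screening, nets 38 − 1 = 37; deviating to no screening nets 30.
high-risk: assigned no screening, nets 30; deviating to the screening nets 38 − 2 = 36.
The high-risk type gains 6 by deviating.

high-risk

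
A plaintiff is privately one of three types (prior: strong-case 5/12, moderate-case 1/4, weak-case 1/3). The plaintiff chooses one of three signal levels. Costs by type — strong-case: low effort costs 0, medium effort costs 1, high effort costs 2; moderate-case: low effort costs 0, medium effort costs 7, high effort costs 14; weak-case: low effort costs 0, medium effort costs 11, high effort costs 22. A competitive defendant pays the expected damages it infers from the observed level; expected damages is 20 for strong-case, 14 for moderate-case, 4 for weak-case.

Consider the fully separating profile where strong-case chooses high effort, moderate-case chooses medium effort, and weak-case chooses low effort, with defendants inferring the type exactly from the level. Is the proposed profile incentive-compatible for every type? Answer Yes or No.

Yes

Separating settlements: high effort → 20, medium effort → 14, low effort → 4.
strong-case (assigned high effort): low effort: 4 − 0 = 4; medium effort: 14 − 1 = 13; high effort: 20 − 2 = 18. strong-case stays.
moderate-case (assigned medium effort): low effort: 4 − 0 = 4; medium effort: 14 − 7 = 7; high effort: 20 − 14 = 6. moderate-case stays.
weak-case (assigned low effort): low effort: 4 − 0 = 4; medium effort: 14 − 11 = 3; high effort: 20 − 22 = -2. weak-case stays.
Every type prefers its assigned level; separation holds.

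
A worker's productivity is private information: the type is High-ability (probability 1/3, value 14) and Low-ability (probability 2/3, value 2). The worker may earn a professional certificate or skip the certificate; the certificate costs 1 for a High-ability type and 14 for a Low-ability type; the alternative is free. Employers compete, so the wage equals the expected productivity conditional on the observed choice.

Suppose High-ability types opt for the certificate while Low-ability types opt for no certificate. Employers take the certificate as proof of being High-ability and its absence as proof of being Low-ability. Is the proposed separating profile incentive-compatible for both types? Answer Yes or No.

Under these beliefs, the certificate earns wage 14 and no certificate earns wage 2.
High-ability: the certificate nets 14 − 1 = 13; no certificate nets 2. High-ability prefers the certificate.
Low-ability: the certificate nets 14 − 14 = 0; no certificate nets 2. Low-ability prefers no certificate.
Neither type deviates, so the separating profile is an equilibrium.

Yes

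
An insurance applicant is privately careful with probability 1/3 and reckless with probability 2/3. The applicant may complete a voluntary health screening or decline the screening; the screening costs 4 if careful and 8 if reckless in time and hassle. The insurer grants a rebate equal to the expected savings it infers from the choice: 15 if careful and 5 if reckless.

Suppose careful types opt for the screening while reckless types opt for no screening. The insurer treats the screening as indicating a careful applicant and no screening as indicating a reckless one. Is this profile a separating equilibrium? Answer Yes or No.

Under these beliefs, the screening earns rebate 15 and no screening earns rebate 5.
careful: the screening nets 15 − 4 = 11; no screening nets 5. careful prefers the screening.
reckless: the screening nets 15 − 8 = 7; no screening nets 5. reckless would deviate to the screening.
reckless has a profitable deviation, so the profile is not an equilibrium.

No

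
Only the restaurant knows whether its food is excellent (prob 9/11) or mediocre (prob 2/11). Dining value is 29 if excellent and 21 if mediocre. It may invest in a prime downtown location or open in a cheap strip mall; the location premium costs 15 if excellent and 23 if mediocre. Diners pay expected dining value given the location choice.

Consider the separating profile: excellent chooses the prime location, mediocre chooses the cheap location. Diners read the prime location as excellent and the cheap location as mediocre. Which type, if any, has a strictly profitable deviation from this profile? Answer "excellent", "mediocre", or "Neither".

excellent

The prime location pays 29; the cheap location pays 21.
excellent: assigned the prime location, nets 29 − 15 = 14; deviating to the cheap location nets 21.
mediocre: assigned the cheap location, nets 21; deviating to the prime location nets 29 − 23 = 6.
The excellent type gains 7 by deviating.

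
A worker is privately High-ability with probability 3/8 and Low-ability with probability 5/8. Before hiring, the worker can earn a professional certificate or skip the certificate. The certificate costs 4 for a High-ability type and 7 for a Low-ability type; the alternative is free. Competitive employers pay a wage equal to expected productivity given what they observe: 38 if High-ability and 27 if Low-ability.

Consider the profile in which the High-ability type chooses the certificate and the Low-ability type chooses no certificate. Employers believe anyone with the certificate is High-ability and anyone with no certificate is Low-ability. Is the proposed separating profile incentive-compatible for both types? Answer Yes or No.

No

Under these beliefs, the certificate earns wage 38 and no certificate earns wage 27.
High-ability: the certificate nets 38 − 4 = 34; no certificate nets 27. High-ability prefers the certificate.
Low-ability: the certificate nets 38 − 7 = 31; no certificate nets 27. Low-ability would deviate to the certificate.
Low-ability has a profitable deviation, so the profile is not an equilibrium.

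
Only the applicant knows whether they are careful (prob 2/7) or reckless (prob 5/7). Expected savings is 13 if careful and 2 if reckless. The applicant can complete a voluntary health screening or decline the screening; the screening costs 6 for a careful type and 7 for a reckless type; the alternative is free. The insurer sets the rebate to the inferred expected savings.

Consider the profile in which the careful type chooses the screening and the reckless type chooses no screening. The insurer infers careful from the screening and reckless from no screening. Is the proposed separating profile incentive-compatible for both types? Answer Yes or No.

No

Under these beliefs, the screening earns rebate 13 and no screening earns rebate 2.
careful: the screening nets 13 − 6 = 7; no screening nets 2. careful prefers the screening.
reckless: the screening nets 13 − 7 = 6; no screening nets 2. reckless would deviate to the screening.
reckless has a profitable deviation, so the profile is not an equilibrium.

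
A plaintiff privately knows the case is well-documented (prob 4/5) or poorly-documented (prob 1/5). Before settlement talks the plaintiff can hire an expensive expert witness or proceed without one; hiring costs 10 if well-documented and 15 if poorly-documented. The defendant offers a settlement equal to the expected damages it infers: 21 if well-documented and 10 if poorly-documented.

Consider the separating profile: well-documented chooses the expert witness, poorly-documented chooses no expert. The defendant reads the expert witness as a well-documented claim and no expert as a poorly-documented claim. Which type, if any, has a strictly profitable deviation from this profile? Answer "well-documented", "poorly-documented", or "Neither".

The expert witness pays 21; no expert pays 10.
well-documented: assigned the expert witness, nets 21 − 10 = 11; deviating to no expert nets 10.
poorly-documented: assigned no expert, nets 10; deviating to the expert witness nets 21 − 15 = 6.
Both types strictly prefer their assigned action; no profitable deviation.

Neither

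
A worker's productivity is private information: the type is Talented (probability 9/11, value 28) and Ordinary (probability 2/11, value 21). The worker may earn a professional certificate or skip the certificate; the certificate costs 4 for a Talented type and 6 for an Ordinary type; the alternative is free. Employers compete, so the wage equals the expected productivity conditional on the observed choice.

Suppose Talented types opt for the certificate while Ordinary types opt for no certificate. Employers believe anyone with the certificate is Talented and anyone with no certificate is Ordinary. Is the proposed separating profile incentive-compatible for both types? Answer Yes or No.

Under these beliefs, the certificate earns wage 28 and no certificate earns wage 21.
Talented: the certificate nets 28 − 4 = 24; no certificate nets 21. Talented prefers the certificate.
Ordinary: the certificate nets 28 − 6 = 22; no certificate nets 21. Ordinary would deviate to the certificate.
Ordinary has a profitable deviation, so the profile is not an equilibrium.

No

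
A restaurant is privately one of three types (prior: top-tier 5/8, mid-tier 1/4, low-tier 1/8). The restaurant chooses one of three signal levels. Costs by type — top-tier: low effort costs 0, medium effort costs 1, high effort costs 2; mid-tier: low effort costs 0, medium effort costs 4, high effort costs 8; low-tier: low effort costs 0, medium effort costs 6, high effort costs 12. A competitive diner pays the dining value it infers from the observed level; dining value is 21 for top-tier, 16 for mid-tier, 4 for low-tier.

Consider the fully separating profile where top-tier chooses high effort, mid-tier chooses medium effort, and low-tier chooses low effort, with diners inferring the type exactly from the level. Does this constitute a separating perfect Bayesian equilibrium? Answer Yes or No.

No

Separating price premiums: high effort → 21, medium effort → 16, low effort → 4.
top-tier (assigned high effort): low effort: 4 − 0 = 4; medium effort: 16 − 1 = 15; high effort: 21 − 2 = 19. top-tier stays.
mid-tier (assigned medium effort): low effort: 4 − 0 = 4; medium effort: 16 − 4 = 12; high effort: 21 − 8 = 13. mid-tier prefers high effort.
low-tier (assigned low effort): low effort: 4 − 0 = 4; medium effort: 16 − 6 = 10; high effort: 21 − 12 = 9. low-tier prefers medium effort.
At least one type deviates; the separating profile fails.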